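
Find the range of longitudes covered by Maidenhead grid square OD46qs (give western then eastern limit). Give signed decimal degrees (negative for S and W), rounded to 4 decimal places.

Field O=14, D=3: +14·20° lon, +3·10° lat → SW at lon 100°, lat -60°.
Square 4, 6: +4·2° lon, +6·1° lat → SW at lon 108°, lat -54°.
Subsquare q=16, s=18: +16·0.0833333° lon, +18·0.0416667° lat → SW at lon 109.333°, lat -53.25°.
Cell spans 0.0833333° lon × 0.0416667° lat.
west 109.3333, east 109.4167.

109.3333, 109.4167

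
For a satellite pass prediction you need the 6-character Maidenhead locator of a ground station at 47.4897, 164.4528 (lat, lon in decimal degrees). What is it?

RN27fl

Shift to the Maidenhead origin (180°W, 90°S): lon 344.4528, lat 137.4897.
Field: lon ⌊344.4528/20⌋ = 17 → R; lat ⌊137.4897/10⌋ = 13 → N.
Square: lon ⌊4.4528/2⌋ = 2; lat ⌊7.4897/1⌋ = 7.
Subsquare: lon ⌊0.4528/0.0833333⌋ = 5 → f; lat ⌊0.4897/0.0416667⌋ = 11 → l.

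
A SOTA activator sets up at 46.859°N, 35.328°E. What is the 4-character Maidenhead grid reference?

Add 180° to longitude and 90° to latitude: 215.33, 136.86.
Field: 215.33/20 → 10 → K, 136.86/10 → 13 → N; chars KN.
Square: 15.33/2 → 7, 6.86/1 → 6; chars 76.

KN76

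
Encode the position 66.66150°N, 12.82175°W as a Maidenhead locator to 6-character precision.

Shift to the Maidenhead origin (180°W, 90°S): lon 167.1782, lat 156.6615.
Field: lon ⌊167.1782/20⌋ = 8 → I; lat ⌊156.6615/10⌋ = 15 → P.
Square: lon ⌊7.1782/2⌋ = 3; lat ⌊6.6615/1⌋ = 6.
Subsquare: lon ⌊1.1782/0.0833333⌋ = 14 → o; lat ⌊0.6615/0.0416667⌋ = 15 → p.

IP36op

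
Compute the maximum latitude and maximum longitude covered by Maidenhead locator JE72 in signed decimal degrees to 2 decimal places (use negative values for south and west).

Field J=9, E=4: +9·20° lon, +4·10° lat → SW at lon 0°, lat -50°.
Square 7, 2: +7·2° lon, +2·1° lat → SW at lon 14°, lat -48°.
Cell spans 2° lon × 1° lat. NE corner is SW corner plus one full cell.
latitude -47.00, longitude 16.00.

-47.00, 16.00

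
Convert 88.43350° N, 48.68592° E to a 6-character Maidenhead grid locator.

LR48ik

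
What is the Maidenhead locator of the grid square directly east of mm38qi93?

Longitude extended square 9; +1 → 10, wraps to 0, carry into subsquare.
Longitude subsquare q = 16; +1 → 17 = r.
The latitude characters are unchanged.

MM38ri03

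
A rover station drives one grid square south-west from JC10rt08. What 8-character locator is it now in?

JC10qt97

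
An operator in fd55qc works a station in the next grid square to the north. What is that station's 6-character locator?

FD55qd

Latitude subsquare c = 2; +1 → 3 = d.
The longitude characters are unchanged.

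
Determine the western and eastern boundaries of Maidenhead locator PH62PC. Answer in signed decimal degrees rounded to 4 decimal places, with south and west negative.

Field P=15, H=7: +15·20° lon, +7·10° lat → SW at lon 120°, lat -20°.
Square 6, 2: +6·2° lon, +2·1° lat → SW at lon 132°, lat -18°.
Subsquare p=15, c=2: +15·0.0833333° lon, +2·0.0416667° lat → SW at lon 133.25°, lat -17.9167°.
Cell spans 0.0833333° lon × 0.0416667° lat.
west 133.2500, east 133.3333.

133.2500, 133.3333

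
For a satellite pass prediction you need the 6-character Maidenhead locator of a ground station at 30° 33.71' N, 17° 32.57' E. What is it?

JM80sn

Offset from 180°W / 90°S: lon 197.5428°, lat 120.5618°.
Field: 197.5428/20 → 9 → J, 120.5618/10 → 12 → M; chars JM.
Square: 17.5428/2 → 8, 0.5618/1 → 0; chars 80.
Subsquare: 1.5428/0.0833333 → 18 → s, 0.5618/0.0416667 → 13 → n; chars sn.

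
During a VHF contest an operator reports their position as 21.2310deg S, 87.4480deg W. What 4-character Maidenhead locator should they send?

Add 180° to longitude and 90° to latitude: 92.55, 68.77.
Field (20°×10°, letters A–R): lon ⌊92.55/20⌋ = 4 → E; lat ⌊68.77/10⌋ = 6 → G.
Square (2°×1°, digits 0–9): lon ⌊12.55/2⌋ = 6; lat ⌊8.77/1⌋ = 8.

EG68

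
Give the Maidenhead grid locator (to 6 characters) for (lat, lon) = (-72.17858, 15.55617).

JB77st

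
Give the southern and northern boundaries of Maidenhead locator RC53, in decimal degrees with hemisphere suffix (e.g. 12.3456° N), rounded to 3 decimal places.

67.000° S, 66.000° S

Field R=17, C=2: +17·20° lon, +2·10° lat → SW at lon 160°, lat -70°.
Square 5, 3: +5·2° lon, +3·1° lat → SW at lon 170°, lat -67°.
Cell spans 2° lon × 1° lat.
south 67.000° S, north 66.000° S.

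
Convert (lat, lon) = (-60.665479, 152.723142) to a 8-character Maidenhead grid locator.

QC69ii60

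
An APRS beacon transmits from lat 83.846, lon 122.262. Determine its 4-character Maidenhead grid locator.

Shift to the Maidenhead origin (180°W, 90°S): lon 302.26, lat 173.85.
Field (20°×10°, letters A–R): 302.26/20 → 15 → P, 173.85/10 → 17 → R; chars PR.
Square (2°×1°, digits 0–9): 2.26/2 → 1, 3.85/1 → 3; chars 13.

PR13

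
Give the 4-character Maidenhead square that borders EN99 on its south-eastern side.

FN08

Longitude square 9; +1 → 10, wraps to 0, carry into field.
Longitude field E = 4; +1 → 5 = F.
Latitude square 9; −1 → 8.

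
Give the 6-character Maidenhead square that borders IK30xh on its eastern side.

IK40ah

Longitude subsquare x = 23; +1 → 24, wraps to 0 = a, carry into square.
Longitude square 3; +1 → 4.
The latitude characters are unchanged.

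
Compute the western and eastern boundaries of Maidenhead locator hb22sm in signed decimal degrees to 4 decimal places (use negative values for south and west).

-34.5000, -34.4167

Field H=7, B=1: +7·20° lon, +1·10° lat → SW at lon -40°, lat -80°.
Square 2, 2: +2·2° lon, +2·1° lat → SW at lon -36°, lat -78°.
Subsquare s=18, m=12: +18·0.0833333° lon, +12·0.0416667° lat → SW at lon -34.5°, lat -77.5°.
Cell spans 0.0833333° lon × 0.0416667° lat.
west -34.5000, east -34.4167.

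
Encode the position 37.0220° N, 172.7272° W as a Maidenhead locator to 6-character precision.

Add 180° to longitude and 90° to latitude: 7.2728, 127.0220.
Field: lon ⌊7.2728/20⌋ = 0 → A; lat ⌊127.0220/10⌋ = 12 → M.
Square: lon ⌊7.2728/2⌋ = 3; lat ⌊7.0220/1⌋ = 7.
Subsquare: lon ⌊1.2728/0.0833333⌋ = 15 → p; lat ⌊0.0220/0.0416667⌋ = 0 → a.

AM37pa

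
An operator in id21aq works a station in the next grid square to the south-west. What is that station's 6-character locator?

ID11xp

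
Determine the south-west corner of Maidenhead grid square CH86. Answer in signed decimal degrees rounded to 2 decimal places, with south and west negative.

-14.00, -124.00

Field C=2, H=7: +2·20° lon, +7·10° lat → SW at lon -140°, lat -20°.
Square 8, 6: +8·2° lon, +6·1° lat → SW at lon -124°, lat -14°.
latitude -14.00, longitude -124.00.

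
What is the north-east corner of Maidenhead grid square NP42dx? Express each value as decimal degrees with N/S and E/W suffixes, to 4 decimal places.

Field N=13, P=15: +13·20° lon, +15·10° lat → SW at lon 80°, lat 60°.
Square 4, 2: +4·2° lon, +2·1° lat → SW at lon 88°, lat 62°.
Subsquare d=3, x=23: +3·0.0833333° lon, +23·0.0416667° lat → SW at lon 88.25°, lat 62.9583°.
Cell spans 0.0833333° lon × 0.0416667° lat. NE corner is SW corner plus one full cell.
latitude 63.0000° N, longitude 88.3333° E.

63.0000° N, 88.3333° E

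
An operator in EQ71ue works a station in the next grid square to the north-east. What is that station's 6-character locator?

EQ71vf

Longitude subsquare u = 20; +1 → 21 = v.
Latitude subsquare e = 4; +1 → 5 = f.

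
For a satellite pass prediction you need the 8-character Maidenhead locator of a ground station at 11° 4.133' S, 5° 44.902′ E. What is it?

JH28uw93

Shift to the Maidenhead origin (180°W, 90°S): lon 185.74837, lat 78.93112.
Field: 185.74837/20 → 9 → J, 78.93112/10 → 7 → H; chars JH.
Square: 5.74837/2 → 2, 8.93112/1 → 8; chars 28.
Subsquare: 1.74837/0.0833333 → 20 → u, 0.93112/0.0416667 → 22 → w; chars uw.
Extended square: 0.08170/0.00833333 → 9, 0.01445/0.00416667 → 3; chars 93.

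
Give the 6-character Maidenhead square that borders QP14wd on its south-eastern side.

QP14xc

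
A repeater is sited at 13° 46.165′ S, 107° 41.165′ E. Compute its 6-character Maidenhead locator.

OH36uf

Offset from 180°W / 90°S: lon 287.6861°, lat 76.2306°.
Field: lon ⌊287.6861/20⌋ = 14 → O; lat ⌊76.2306/10⌋ = 7 → H.
Square: lon ⌊7.6861/2⌋ = 3; lat ⌊6.2306/1⌋ = 6.
Subsquare: lon ⌊1.6861/0.0833333⌋ = 20 → u; lat ⌊0.2306/0.0416667⌋ = 5 → f.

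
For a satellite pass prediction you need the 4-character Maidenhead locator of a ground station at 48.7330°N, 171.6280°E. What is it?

RN58

Add 180° to longitude and 90° to latitude: 351.63, 138.73.
Field (20°×10°, letters A–R): lon ⌊351.63/20⌋ = 17 → R; lat ⌊138.73/10⌋ = 13 → N.
Square (2°×1°, digits 0–9): lon ⌊11.63/2⌋ = 5; lat ⌊8.73/1⌋ = 8.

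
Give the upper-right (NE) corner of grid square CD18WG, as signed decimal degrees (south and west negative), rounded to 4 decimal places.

-51.7083, -136.0833

Field C=2, D=3: +2·20° lon, +3·10° lat → SW at lon -140°, lat -60°.
Square 1, 8: +1·2° lon, +8·1° lat → SW at lon -138°, lat -52°.
Subsquare w=22, g=6: +22·0.0833333° lon, +6·0.0416667° lat → SW at lon -136.167°, lat -51.75°.
Cell spans 0.0833333° lon × 0.0416667° lat. NE corner is SW corner plus one full cell.
latitude -51.7083, longitude -136.0833.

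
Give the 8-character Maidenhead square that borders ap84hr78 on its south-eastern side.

Longitude extended square 7; +1 → 8.
Latitude extended square 8; −1 → 7.

AP84hr87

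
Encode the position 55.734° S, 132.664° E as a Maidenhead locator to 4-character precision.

PD64

Add 180° to longitude and 90° to latitude: 312.66, 34.27.
Field: 312.66/20 → 15 → P, 34.27/10 → 3 → D; chars PD.
Square: 12.66/2 → 6, 4.27/1 → 4; chars 64.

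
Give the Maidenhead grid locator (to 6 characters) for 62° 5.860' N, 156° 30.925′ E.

Add 180° to longitude and 90° to latitude: 336.5154, 152.0977.
Field (20°×10°, letters A–R): lon ⌊336.5154/20⌋ = 16 → Q; lat ⌊152.0977/10⌋ = 15 → P.
Square (2°×1°, digits 0–9): lon ⌊16.5154/2⌋ = 8; lat ⌊2.0977/1⌋ = 2.
Subsquare (5′×2.5′, letters a–x): lon ⌊0.5154/0.0833333⌋ = 6 → g; lat ⌊0.0977/0.0416667⌋ = 2 → c.

QP82gc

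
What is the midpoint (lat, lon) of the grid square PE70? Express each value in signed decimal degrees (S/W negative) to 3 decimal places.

-49.500, 135.000

Field P=15, E=4: +15·20° lon, +4·10° lat → SW at lon 120°, lat -50°.
Square 7, 0: +7·2° lon, +0·1° lat → SW at lon 134°, lat -50°.
Cell spans 2° lon × 1° lat. Centre is SW corner plus half of each.
latitude -49.500, longitude 135.000.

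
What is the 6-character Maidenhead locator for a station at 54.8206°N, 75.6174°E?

MO74tt

Add 180° to longitude and 90° to latitude: 255.6174, 144.8206.
Field: lon ⌊255.6174/20⌋ = 12 → M; lat ⌊144.8206/10⌋ = 14 → O.
Square: lon ⌊15.6174/2⌋ = 7; lat ⌊4.8206/1⌋ = 4.
Subsquare: lon ⌊1.6174/0.0833333⌋ = 19 → t; lat ⌊0.8206/0.0416667⌋ = 19 → t.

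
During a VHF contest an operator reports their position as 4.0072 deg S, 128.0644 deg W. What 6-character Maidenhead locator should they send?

CI55xx

Shift to the Maidenhead origin (180°W, 90°S): lon 51.9356, lat 85.9928.
Field: lon ⌊51.9356/20⌋ = 2 → C; lat ⌊85.9928/10⌋ = 8 → I.
Square: lon ⌊11.9356/2⌋ = 5; lat ⌊5.9928/1⌋ = 5.
Subsquare: lon ⌊1.9356/0.0833333⌋ = 23 → x; lat ⌊0.9928/0.0416667⌋ = 23 → x.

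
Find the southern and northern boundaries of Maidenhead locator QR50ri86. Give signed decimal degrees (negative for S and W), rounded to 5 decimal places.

80.35833, 80.36250

Field Q=16, R=17: +16·20° lon, +17·10° lat → SW at lon 140°, lat 80°.
Square 5, 0: +5·2° lon, +0·1° lat → SW at lon 150°, lat 80°.
Subsquare r=17, i=8: +17·0.0833333° lon, +8·0.0416667° lat → SW at lon 151.417°, lat 80.3333°.
Extended square 8, 6: +8·0.00833333° lon, +6·0.00416667° lat → SW at lon 151.483°, lat 80.3583°.
Cell spans 0.00833333° lon × 0.00416667° lat.
south 80.35833, north 80.36250.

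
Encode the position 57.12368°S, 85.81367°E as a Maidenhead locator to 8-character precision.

ND22vv70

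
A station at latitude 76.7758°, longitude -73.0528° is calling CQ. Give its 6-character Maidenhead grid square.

Add 180° to longitude and 90° to latitude: 106.9472, 166.7758.
Field: 106.9472/20 → 5 → F, 166.7758/10 → 16 → Q; chars FQ.
Square: 6.9472/2 → 3, 6.7758/1 → 6; chars 36.
Subsquare: 0.9472/0.0833333 → 11 → l, 0.7758/0.0416667 → 18 → s; chars ls.

FQ36ls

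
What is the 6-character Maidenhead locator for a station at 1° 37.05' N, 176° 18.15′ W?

Add 180° to longitude and 90° to latitude: 3.6975, 91.6175.
Field: lon ⌊3.6975/20⌋ = 0 → A; lat ⌊91.6175/10⌋ = 9 → J.
Square: lon ⌊3.6975/2⌋ = 1; lat ⌊1.6175/1⌋ = 1.
Subsquare: lon ⌊1.6975/0.0833333⌋ = 20 → u; lat ⌊0.6175/0.0416667⌋ = 14 → o.

AJ11uo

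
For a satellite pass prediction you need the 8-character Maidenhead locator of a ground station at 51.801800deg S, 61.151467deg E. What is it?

MD08ne87

Add 180° to longitude and 90° to latitude: 241.15147, 38.19820.
Field: lon ⌊241.15147/20⌋ = 12 → M; lat ⌊38.19820/10⌋ = 3 → D.
Square: lon ⌊1.15147/2⌋ = 0; lat ⌊8.19820/1⌋ = 8.
Subsquare: lon ⌊1.15147/0.0833333⌋ = 13 → n; lat ⌊0.19820/0.0416667⌋ = 4 → e.
Extended square: lon ⌊0.06813/0.00833333⌋ = 8; lat ⌊0.03153/0.00416667⌋ = 7.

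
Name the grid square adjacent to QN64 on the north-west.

Longitude square 6; −1 → 5.
Latitude square 4; +1 → 5.

QN55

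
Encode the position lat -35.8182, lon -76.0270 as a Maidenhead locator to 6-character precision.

FF14xe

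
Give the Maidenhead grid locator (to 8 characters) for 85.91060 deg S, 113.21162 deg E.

Add 180° to longitude and 90° to latitude: 293.21162, 4.08940.
Field (20°×10°, letters A–R): 293.21162/20 → 14 → O, 4.08940/10 → 0 → A; chars OA.
Square (2°×1°, digits 0–9): 13.21162/2 → 6, 4.08940/1 → 4; chars 64.
Subsquare (5′×2.5′, letters a–x): 1.21162/0.0833333 → 14 → o, 0.08940/0.0416667 → 2 → c; chars oc.
Extended square (30″×15″, digits 0–9): 0.04495/0.00833333 → 5, 0.00607/0.00416667 → 1; chars 51.

OA64oc51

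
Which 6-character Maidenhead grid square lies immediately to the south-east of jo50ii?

JO50jh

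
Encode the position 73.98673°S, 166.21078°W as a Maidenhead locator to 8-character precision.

AB66va43

Shift to the Maidenhead origin (180°W, 90°S): lon 13.78922, lat 16.01327.
Field (20°×10°, letters A–R): 13.78922/20 → 0 → A, 16.01327/10 → 1 → B; chars AB.
Square (2°×1°, digits 0–9): 13.78922/2 → 6, 6.01327/1 → 6; chars 66.
Subsquare (5′×2.5′, letters a–x): 1.78922/0.0833333 → 21 → v, 0.01327/0.0416667 → 0 → a; chars va.
Extended square (30″×15″, digits 0–9): 0.03922/0.00833333 → 4, 0.01327/0.00416667 → 3; chars 43.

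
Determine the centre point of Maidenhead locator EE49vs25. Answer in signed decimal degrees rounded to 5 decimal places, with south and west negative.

Field E=4, E=4: +4·20° lon, +4·10° lat → SW at lon -100°, lat -50°.
Square 4, 9: +4·2° lon, +9·1° lat → SW at lon -92°, lat -41°.
Subsquare v=21, s=18: +21·0.0833333° lon, +18·0.0416667° lat → SW at lon -90.25°, lat -40.25°.
Extended square 2, 5: +2·0.00833333° lon, +5·0.00416667° lat → SW at lon -90.2333°, lat -40.2292°.
Cell spans 0.00833333° lon × 0.00416667° lat. Centre is SW corner plus half of each.
latitude -40.22708, longitude -90.22917.

-40.22708, -90.22917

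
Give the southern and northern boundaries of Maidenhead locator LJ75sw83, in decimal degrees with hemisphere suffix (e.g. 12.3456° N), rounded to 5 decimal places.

Field L=11, J=9: +11·20° lon, +9·10° lat → SW at lon 40°, lat 0°.
Square 7, 5: +7·2° lon, +5·1° lat → SW at lon 54°, lat 5°.
Subsquare s=18, w=22: +18·0.0833333° lon, +22·0.0416667° lat → SW at lon 55.5°, lat 5.91667°.
Extended square 8, 3: +8·0.00833333° lon, +3·0.00416667° lat → SW at lon 55.5667°, lat 5.92917°.
Cell spans 0.00833333° lon × 0.00416667° lat.
south 5.92917° N, north 5.93333° N.

5.92917° N, 5.93333° N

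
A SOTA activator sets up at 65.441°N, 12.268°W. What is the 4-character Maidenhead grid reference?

IP35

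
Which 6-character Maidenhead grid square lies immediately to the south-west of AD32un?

AD32tm

Longitude subsquare u = 20; −1 → 19 = t.
Latitude subsquare n = 13; −1 → 12 = m.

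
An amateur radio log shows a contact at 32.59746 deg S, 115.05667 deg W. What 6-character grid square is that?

DF27lj

Shift to the Maidenhead origin (180°W, 90°S): lon 64.9433, lat 57.4025.
Field: lon ⌊64.9433/20⌋ = 3 → D; lat ⌊57.4025/10⌋ = 5 → F.
Square: lon ⌊4.9433/2⌋ = 2; lat ⌊7.4025/1⌋ = 7.
Subsquare: lon ⌊0.9433/0.0833333⌋ = 11 → l; lat ⌊0.4025/0.0416667⌋ = 9 → j.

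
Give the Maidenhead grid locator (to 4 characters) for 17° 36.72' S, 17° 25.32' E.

JH82

Offset from 180°W / 90°S: lon 197.42°, lat 72.39°.
Field: 197.42/20 → 9 → J, 72.39/10 → 7 → H; chars JH.
Square: 17.42/2 → 8, 2.39/1 → 2; chars 82.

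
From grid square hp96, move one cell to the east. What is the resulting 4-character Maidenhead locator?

Longitude square 9; +1 → 10, wraps to 0, carry into field.
Longitude field H = 7; +1 → 8 = I.
The latitude characters are unchanged.

IP06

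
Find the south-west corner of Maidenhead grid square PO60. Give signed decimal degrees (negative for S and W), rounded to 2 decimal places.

50.00, 132.00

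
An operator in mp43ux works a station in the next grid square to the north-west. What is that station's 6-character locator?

MP44ta

Longitude subsquare u = 20; −1 → 19 = t.
Latitude subsquare x = 23; +1 → 24, wraps to 0 = a, carry into square.
Latitude square 3; +1 → 4.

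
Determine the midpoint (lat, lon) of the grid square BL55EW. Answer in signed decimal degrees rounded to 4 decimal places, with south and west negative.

25.9375, -149.6250

Field B=1, L=11: +1·20° lon, +11·10° lat → SW at lon -160°, lat 20°.
Square 5, 5: +5·2° lon, +5·1° lat → SW at lon -150°, lat 25°.
Subsquare e=4, w=22: +4·0.0833333° lon, +22·0.0416667° lat → SW at lon -149.667°, lat 25.9167°.
Cell spans 0.0833333° lon × 0.0416667° lat. Centre is SW corner plus half of each.
latitude 25.9375, longitude -149.6250.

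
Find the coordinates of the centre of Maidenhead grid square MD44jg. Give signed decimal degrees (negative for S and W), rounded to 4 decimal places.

Field M=12, D=3: +12·20° lon, +3·10° lat → SW at lon 60°, lat -60°.
Square 4, 4: +4·2° lon, +4·1° lat → SW at lon 68°, lat -56°.
Subsquare j=9, g=6: +9·0.0833333° lon, +6·0.0416667° lat → SW at lon 68.75°, lat -55.75°.
Cell spans 0.0833333° lon × 0.0416667° lat. Centre is SW corner plus half of each.
latitude -55.7292, longitude 68.7917.

-55.7292, 68.7917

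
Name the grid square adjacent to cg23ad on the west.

Longitude subsquare a = 0; −1 → -1, wraps to 23 = x, carry into square.
Longitude square 2; −1 → 1.
The latitude characters are unchanged.

CG13xd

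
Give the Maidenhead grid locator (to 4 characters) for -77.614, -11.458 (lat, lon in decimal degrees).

IB42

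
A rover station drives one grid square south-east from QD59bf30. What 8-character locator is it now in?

QD59be49

Longitude extended square 3; +1 → 4.
Latitude extended square 0; −1 → -1, wraps to 9, carry into subsquare.
Latitude subsquare f = 5; −1 → 4 = e.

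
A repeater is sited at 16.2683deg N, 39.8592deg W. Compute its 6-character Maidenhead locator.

HK06bg

Offset from 180°W / 90°S: lon 140.1408°, lat 106.2683°.
Field (20°×10°, letters A–R): 140.1408/20 → 7 → H, 106.2683/10 → 10 → K; chars HK.
Square (2°×1°, digits 0–9): 0.1408/2 → 0, 6.2683/1 → 6; chars 06.
Subsquare (5′×2.5′, letters a–x): 0.1408/0.0833333 → 1 → b, 0.2683/0.0416667 → 6 → g; chars bg.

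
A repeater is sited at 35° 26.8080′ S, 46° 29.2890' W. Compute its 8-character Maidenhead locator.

Shift to the Maidenhead origin (180°W, 90°S): lon 133.51185, lat 54.55320.
Field (20°×10°, letters A–R): lon ⌊133.51185/20⌋ = 6 → G; lat ⌊54.55320/10⌋ = 5 → F.
Square (2°×1°, digits 0–9): lon ⌊13.51185/2⌋ = 6; lat ⌊4.55320/1⌋ = 4.
Subsquare (5′×2.5′, letters a–x): lon ⌊1.51185/0.0833333⌋ = 18 → s; lat ⌊0.55320/0.0416667⌋ = 13 → n.
Extended square (30″×15″, digits 0–9): lon ⌊0.01185/0.00833333⌋ = 1; lat ⌊0.01153/0.00416667⌋ = 2.

GF64sn12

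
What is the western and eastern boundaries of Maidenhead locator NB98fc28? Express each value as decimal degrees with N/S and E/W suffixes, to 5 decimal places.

98.43333° E, 98.44167° E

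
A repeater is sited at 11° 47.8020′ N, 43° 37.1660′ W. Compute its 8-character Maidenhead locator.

Shift to the Maidenhead origin (180°W, 90°S): lon 136.38057, lat 101.79670.
Field: 136.38057/20 → 6 → G, 101.79670/10 → 10 → K; chars GK.
Square: 16.38057/2 → 8, 1.79670/1 → 1; chars 81.
Subsquare: 0.38057/0.0833333 → 4 → e, 0.79670/0.0416667 → 19 → t; chars et.
Extended square: 0.04723/0.00833333 → 5, 0.00503/0.00416667 → 1; chars 51.

GK81et51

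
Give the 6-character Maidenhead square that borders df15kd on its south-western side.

Longitude subsquare k = 10; −1 → 9 = j.
Latitude subsquare d = 3; −1 → 2 = c.

DF15jc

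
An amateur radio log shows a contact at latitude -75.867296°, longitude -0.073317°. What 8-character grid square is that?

IB94xd11

Add 180° to longitude and 90° to latitude: 179.92668, 14.13270.
Field: lon ⌊179.92668/20⌋ = 8 → I; lat ⌊14.13270/10⌋ = 1 → B.
Square: lon ⌊19.92668/2⌋ = 9; lat ⌊4.13270/1⌋ = 4.
Subsquare: lon ⌊1.92668/0.0833333⌋ = 23 → x; lat ⌊0.13270/0.0416667⌋ = 3 → d.
Extended square: lon ⌊0.01002/0.00833333⌋ = 1; lat ⌊0.00770/0.00416667⌋ = 1.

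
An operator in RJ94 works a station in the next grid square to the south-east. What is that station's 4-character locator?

Longitude square 9; +1 → 10, wraps to 0, carry into field.
Longitude field R = 17; +1 → 18, wraps to 0 = A, wrapping around the antimeridian.
Latitude square 4; −1 → 3.

AJ03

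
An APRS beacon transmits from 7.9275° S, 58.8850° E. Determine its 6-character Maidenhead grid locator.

LI92kb

Shift to the Maidenhead origin (180°W, 90°S): lon 238.8850, lat 82.0725.
Field: 238.8850/20 → 11 → L, 82.0725/10 → 8 → I; chars LI.
Square: 18.8850/2 → 9, 2.0725/1 → 2; chars 92.
Subsquare: 0.8850/0.0833333 → 10 → k, 0.0725/0.0416667 → 1 → b; chars kb.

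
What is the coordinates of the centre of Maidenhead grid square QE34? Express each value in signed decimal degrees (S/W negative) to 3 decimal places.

Field Q=16, E=4: +16·20° lon, +4·10° lat → SW at lon 140°, lat -50°.
Square 3, 4: +3·2° lon, +4·1° lat → SW at lon 146°, lat -46°.
Cell spans 2° lon × 1° lat. Centre is SW corner plus half of each.
latitude -45.500, longitude 147.000.

-45.500, 147.000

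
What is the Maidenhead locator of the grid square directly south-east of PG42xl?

Longitude subsquare x = 23; +1 → 24, wraps to 0 = a, carry into square.
Longitude square 4; +1 → 5.
Latitude subsquare l = 11; −1 → 10 = k.

PG52ak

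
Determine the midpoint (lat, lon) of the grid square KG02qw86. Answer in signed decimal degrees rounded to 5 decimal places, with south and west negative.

Field K=10, G=6: +10·20° lon, +6·10° lat → SW at lon 20°, lat -30°.
Square 0, 2: +0·2° lon, +2·1° lat → SW at lon 20°, lat -28°.
Subsquare q=16, w=22: +16·0.0833333° lon, +22·0.0416667° lat → SW at lon 21.3333°, lat -27.0833°.
Extended square 8, 6: +8·0.00833333° lon, +6·0.00416667° lat → SW at lon 21.4°, lat -27.0583°.
Cell spans 0.00833333° lon × 0.00416667° lat. Centre is SW corner plus half of each.
latitude -27.05625, longitude 21.40417.

-27.05625, 21.40417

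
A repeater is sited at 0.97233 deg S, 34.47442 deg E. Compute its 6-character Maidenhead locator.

KI79fa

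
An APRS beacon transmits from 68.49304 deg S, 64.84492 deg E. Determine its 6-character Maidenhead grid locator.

MC21km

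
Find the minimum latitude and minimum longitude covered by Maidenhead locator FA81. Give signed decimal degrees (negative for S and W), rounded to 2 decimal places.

-89.00, -64.00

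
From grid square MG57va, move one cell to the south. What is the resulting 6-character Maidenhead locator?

MG56vx

Latitude subsquare a = 0; −1 → -1, wraps to 23 = x, carry into square.
Latitude square 7; −1 → 6.
The longitude characters are unchanged.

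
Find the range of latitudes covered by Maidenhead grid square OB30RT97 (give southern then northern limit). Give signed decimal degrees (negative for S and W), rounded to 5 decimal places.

Field O=14, B=1: +14·20° lon, +1·10° lat → SW at lon 100°, lat -80°.
Square 3, 0: +3·2° lon, +0·1° lat → SW at lon 106°, lat -80°.
Subsquare r=17, t=19: +17·0.0833333° lon, +19·0.0416667° lat → SW at lon 107.417°, lat -79.2083°.
Extended square 9, 7: +9·0.00833333° lon, +7·0.00416667° lat → SW at lon 107.492°, lat -79.1792°.
Cell spans 0.00833333° lon × 0.00416667° lat.
south -79.17917, north -79.17500.

-79.17917, -79.17500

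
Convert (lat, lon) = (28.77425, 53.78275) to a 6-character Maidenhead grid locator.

Add 180° to longitude and 90° to latitude: 233.7827, 118.7742.
Field (20°×10°, letters A–R): 233.7827/20 → 11 → L, 118.7742/10 → 11 → L; chars LL.
Square (2°×1°, digits 0–9): 13.7827/2 → 6, 8.7742/1 → 8; chars 68.
Subsquare (5′×2.5′, letters a–x): 1.7827/0.0833333 → 21 → v, 0.7742/0.0416667 → 18 → s; chars vs.

LL68vs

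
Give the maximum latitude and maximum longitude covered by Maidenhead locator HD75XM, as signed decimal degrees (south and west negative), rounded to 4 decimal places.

-54.4583, -24.0000

Field H=7, D=3: +7·20° lon, +3·10° lat → SW at lon -40°, lat -60°.
Square 7, 5: +7·2° lon, +5·1° lat → SW at lon -26°, lat -55°.
Subsquare x=23, m=12: +23·0.0833333° lon, +12·0.0416667° lat → SW at lon -24.0833°, lat -54.5°.
Cell spans 0.0833333° lon × 0.0416667° lat. NE corner is SW corner plus one full cell.
latitude -54.4583, longitude -24.0000.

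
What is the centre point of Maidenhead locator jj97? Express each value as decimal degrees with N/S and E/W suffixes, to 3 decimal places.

7.500° N, 19.000° E

Field J=9, J=9: +9·20° lon, +9·10° lat → SW at lon 0°, lat 0°.
Square 9, 7: +9·2° lon, +7·1° lat → SW at lon 18°, lat 7°.
Cell spans 2° lon × 1° lat. Centre is SW corner plus half of each.
latitude 7.500° N, longitude 19.000° E.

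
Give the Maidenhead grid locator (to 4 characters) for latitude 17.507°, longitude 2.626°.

JK17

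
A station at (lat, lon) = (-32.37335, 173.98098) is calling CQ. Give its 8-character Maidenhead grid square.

RF67xp70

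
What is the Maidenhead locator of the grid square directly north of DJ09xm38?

DJ09xm39

Latitude extended square 8; +1 → 9.
The longitude characters are unchanged.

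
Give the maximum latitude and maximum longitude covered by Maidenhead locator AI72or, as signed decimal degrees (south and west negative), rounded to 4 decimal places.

Field A=0, I=8: +0·20° lon, +8·10° lat → SW at lon -180°, lat -10°.
Square 7, 2: +7·2° lon, +2·1° lat → SW at lon -166°, lat -8°.
Subsquare o=14, r=17: +14·0.0833333° lon, +17·0.0416667° lat → SW at lon -164.833°, lat -7.29167°.
Cell spans 0.0833333° lon × 0.0416667° lat. NE corner is SW corner plus one full cell.
latitude -7.2500, longitude -164.7500.

-7.2500, -164.7500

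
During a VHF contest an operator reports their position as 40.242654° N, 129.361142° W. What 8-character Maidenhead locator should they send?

Shift to the Maidenhead origin (180°W, 90°S): lon 50.63886, lat 130.24265.
Field: lon ⌊50.63886/20⌋ = 2 → C; lat ⌊130.24265/10⌋ = 13 → N.
Square: lon ⌊10.63886/2⌋ = 5; lat ⌊0.24265/1⌋ = 0.
Subsquare: lon ⌊0.63886/0.0833333⌋ = 7 → h; lat ⌊0.24265/0.0416667⌋ = 5 → f.
Extended square: lon ⌊0.05552/0.00833333⌋ = 6; lat ⌊0.03432/0.00416667⌋ = 8.

CN50hf68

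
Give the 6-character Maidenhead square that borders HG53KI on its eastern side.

Longitude subsquare k = 10; +1 → 11 = l.
The latitude characters are unchanged.

HG53li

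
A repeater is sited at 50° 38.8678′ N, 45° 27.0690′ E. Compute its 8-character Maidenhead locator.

LO20rp45

Shift to the Maidenhead origin (180°W, 90°S): lon 225.45115, lat 140.64780.
Field (20°×10°, letters A–R): 225.45115/20 → 11 → L, 140.64780/10 → 14 → O; chars LO.
Square (2°×1°, digits 0–9): 5.45115/2 → 2, 0.64780/1 → 0; chars 20.
Subsquare (5′×2.5′, letters a–x): 1.45115/0.0833333 → 17 → r, 0.64780/0.0416667 → 15 → p; chars rp.
Extended square (30″×15″, digits 0–9): 0.03448/0.00833333 → 4, 0.02280/0.00416667 → 5; chars 45.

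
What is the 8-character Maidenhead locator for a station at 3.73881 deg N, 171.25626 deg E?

RJ53pr07

Shift to the Maidenhead origin (180°W, 90°S): lon 351.25626, lat 93.73881.
Field: 351.25626/20 → 17 → R, 93.73881/10 → 9 → J; chars RJ.
Square: 11.25626/2 → 5, 3.73881/1 → 3; chars 53.
Subsquare: 1.25626/0.0833333 → 15 → p, 0.73881/0.0416667 → 17 → r; chars pr.
Extended square: 0.00626/0.00833333 → 0, 0.03048/0.00416667 → 7; chars 07.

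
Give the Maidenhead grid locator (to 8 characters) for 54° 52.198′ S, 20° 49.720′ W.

HD95od01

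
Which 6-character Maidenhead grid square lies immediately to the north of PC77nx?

Latitude subsquare x = 23; +1 → 24, wraps to 0 = a, carry into square.
Latitude square 7; +1 → 8.
The longitude characters are unchanged.

PC78na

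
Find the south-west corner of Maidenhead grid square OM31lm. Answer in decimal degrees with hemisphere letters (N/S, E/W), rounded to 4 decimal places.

31.5000° N, 106.9167° E

Field O=14, M=12: +14·20° lon, +12·10° lat → SW at lon 100°, lat 30°.
Square 3, 1: +3·2° lon, +1·1° lat → SW at lon 106°, lat 31°.
Subsquare l=11, m=12: +11·0.0833333° lon, +12·0.0416667° lat → SW at lon 106.917°, lat 31.5°.
latitude 31.5000° N, longitude 106.9167° E.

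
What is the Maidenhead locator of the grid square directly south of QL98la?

Latitude subsquare a = 0; −1 → -1, wraps to 23 = x, carry into square.
Latitude square 8; −1 → 7.
The longitude characters are unchanged.

QL97lx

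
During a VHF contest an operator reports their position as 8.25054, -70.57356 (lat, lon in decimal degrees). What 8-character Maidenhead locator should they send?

FJ48rg10

Shift to the Maidenhead origin (180°W, 90°S): lon 109.42644, lat 98.25054.
Field: 109.42644/20 → 5 → F, 98.25054/10 → 9 → J; chars FJ.
Square: 9.42644/2 → 4, 8.25054/1 → 8; chars 48.
Subsquare: 1.42644/0.0833333 → 17 → r, 0.25054/0.0416667 → 6 → g; chars rg.
Extended square: 0.00977/0.00833333 → 1, 0.00054/0.00416667 → 0; chars 10.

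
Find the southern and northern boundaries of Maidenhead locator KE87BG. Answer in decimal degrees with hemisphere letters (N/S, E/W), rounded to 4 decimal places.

42.7500° S, 42.7083° S

Field K=10, E=4: +10·20° lon, +4·10° lat → SW at lon 20°, lat -50°.
Square 8, 7: +8·2° lon, +7·1° lat → SW at lon 36°, lat -43°.
Subsquare b=1, g=6: +1·0.0833333° lon, +6·0.0416667° lat → SW at lon 36.0833°, lat -42.75°.
Cell spans 0.0833333° lon × 0.0416667° lat.
south 42.7500° S, north 42.7083° S.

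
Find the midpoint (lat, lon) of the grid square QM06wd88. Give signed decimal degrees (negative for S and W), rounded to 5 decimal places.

36.16042, 141.90417

Field Q=16, M=12: +16·20° lon, +12·10° lat → SW at lon 140°, lat 30°.
Square 0, 6: +0·2° lon, +6·1° lat → SW at lon 140°, lat 36°.
Subsquare w=22, d=3: +22·0.0833333° lon, +3·0.0416667° lat → SW at lon 141.833°, lat 36.125°.
Extended square 8, 8: +8·0.00833333° lon, +8·0.00416667° lat → SW at lon 141.9°, lat 36.1583°.
Cell spans 0.00833333° lon × 0.00416667° lat. Centre is SW corner plus half of each.
latitude 36.16042, longitude 141.90417.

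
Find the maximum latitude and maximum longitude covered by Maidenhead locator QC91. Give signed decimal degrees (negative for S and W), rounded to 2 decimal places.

Field Q=16, C=2: +16·20° lon, +2·10° lat → SW at lon 140°, lat -70°.
Square 9, 1: +9·2° lon, +1·1° lat → SW at lon 158°, lat -69°.
Cell spans 2° lon × 1° lat. NE corner is SW corner plus one full cell.
latitude -68.00, longitude 160.00.

-68.00, 160.00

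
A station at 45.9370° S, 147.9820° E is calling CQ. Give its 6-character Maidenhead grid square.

QE34xb

Shift to the Maidenhead origin (180°W, 90°S): lon 327.9820, lat 44.0630.
Field (20°×10°, letters A–R): lon ⌊327.9820/20⌋ = 16 → Q; lat ⌊44.0630/10⌋ = 4 → E.
Square (2°×1°, digits 0–9): lon ⌊7.9820/2⌋ = 3; lat ⌊4.0630/1⌋ = 4.
Subsquare (5′×2.5′, letters a–x): lon ⌊1.9820/0.0833333⌋ = 23 → x; lat ⌊0.0630/0.0416667⌋ = 1 → b.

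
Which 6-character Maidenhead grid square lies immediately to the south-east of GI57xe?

GI67ad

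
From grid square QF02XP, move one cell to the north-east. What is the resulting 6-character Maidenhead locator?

Longitude subsquare x = 23; +1 → 24, wraps to 0 = a, carry into square.
Longitude square 0; +1 → 1.
Latitude subsquare p = 15; +1 → 16 = q.

QF12aq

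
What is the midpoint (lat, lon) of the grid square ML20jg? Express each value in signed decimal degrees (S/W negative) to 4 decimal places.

Field M=12, L=11: +12·20° lon, +11·10° lat → SW at lon 60°, lat 20°.
Square 2, 0: +2·2° lon, +0·1° lat → SW at lon 64°, lat 20°.
Subsquare j=9, g=6: +9·0.0833333° lon, +6·0.0416667° lat → SW at lon 64.75°, lat 20.25°.
Cell spans 0.0833333° lon × 0.0416667° lat. Centre is SW corner plus half of each.
latitude 20.2708, longitude 64.7917.

20.2708, 64.7917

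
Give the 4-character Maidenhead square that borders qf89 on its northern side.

Latitude square 9; +1 → 10, wraps to 0, carry into field.
Latitude field F = 5; +1 → 6 = G.
The longitude characters are unchanged.

QG80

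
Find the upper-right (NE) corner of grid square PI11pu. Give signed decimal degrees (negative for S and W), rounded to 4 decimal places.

-8.1250, 123.3333

Field P=15, I=8: +15·20° lon, +8·10° lat → SW at lon 120°, lat -10°.
Square 1, 1: +1·2° lon, +1·1° lat → SW at lon 122°, lat -9°.
Subsquare p=15, u=20: +15·0.0833333° lon, +20·0.0416667° lat → SW at lon 123.25°, lat -8.16667°.
Cell spans 0.0833333° lon × 0.0416667° lat. NE corner is SW corner plus one full cell.
latitude -8.1250, longitude 123.3333.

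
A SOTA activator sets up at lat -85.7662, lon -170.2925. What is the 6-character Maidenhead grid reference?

AA44uf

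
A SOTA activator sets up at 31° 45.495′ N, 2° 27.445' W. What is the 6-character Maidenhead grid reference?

IM81ss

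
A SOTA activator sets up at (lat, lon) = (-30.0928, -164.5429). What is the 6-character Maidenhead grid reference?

Shift to the Maidenhead origin (180°W, 90°S): lon 15.4571, lat 59.9072.
Field: 15.4571/20 → 0 → A, 59.9072/10 → 5 → F; chars AF.
Square: 15.4571/2 → 7, 9.9072/1 → 9; chars 79.
Subsquare: 1.4571/0.0833333 → 17 → r, 0.9072/0.0416667 → 21 → v; chars rv.

AF79rv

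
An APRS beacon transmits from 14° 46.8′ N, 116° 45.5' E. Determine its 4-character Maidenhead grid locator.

OK84

Offset from 180°W / 90°S: lon 296.76°, lat 104.78°.
Field: 296.76/20 → 14 → O, 104.78/10 → 10 → K; chars OK.
Square: 16.76/2 → 8, 4.78/1 → 4; chars 84.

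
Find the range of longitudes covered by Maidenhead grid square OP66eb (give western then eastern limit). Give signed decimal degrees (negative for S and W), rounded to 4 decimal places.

112.3333, 112.4167

Field O=14, P=15: +14·20° lon, +15·10° lat → SW at lon 100°, lat 60°.
Square 6, 6: +6·2° lon, +6·1° lat → SW at lon 112°, lat 66°.
Subsquare e=4, b=1: +4·0.0833333° lon, +1·0.0416667° lat → SW at lon 112.333°, lat 66.0417°.
Cell spans 0.0833333° lon × 0.0416667° lat.
west 112.3333, east 112.4167.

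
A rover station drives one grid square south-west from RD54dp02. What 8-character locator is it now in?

RD54cp91

Longitude extended square 0; −1 → -1, wraps to 9, carry into subsquare.
Longitude subsquare d = 3; −1 → 2 = c.
Latitude extended square 2; −1 → 1.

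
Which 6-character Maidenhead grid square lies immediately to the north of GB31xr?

GB31xs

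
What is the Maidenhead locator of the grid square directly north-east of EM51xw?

Longitude subsquare x = 23; +1 → 24, wraps to 0 = a, carry into square.
Longitude square 5; +1 → 6.
Latitude subsquare w = 22; +1 → 23 = x.

EM61ax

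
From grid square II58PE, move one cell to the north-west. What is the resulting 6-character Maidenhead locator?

Longitude subsquare p = 15; −1 → 14 = o.
Latitude subsquare e = 4; +1 → 5 = f.

II58of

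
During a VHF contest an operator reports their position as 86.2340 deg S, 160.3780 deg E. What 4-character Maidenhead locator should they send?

RA03

Offset from 180°W / 90°S: lon 340.38°, lat 3.77°.
Field: 340.38/20 → 17 → R, 3.77/10 → 0 → A; chars RA.
Square: 0.38/2 → 0, 3.77/1 → 3; chars 03.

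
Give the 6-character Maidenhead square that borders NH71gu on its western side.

NH71fu

Longitude subsquare g = 6; −1 → 5 = f.
The latitude characters are unchanged.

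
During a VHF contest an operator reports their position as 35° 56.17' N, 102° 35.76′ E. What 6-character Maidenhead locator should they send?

Offset from 180°W / 90°S: lon 282.5960°, lat 125.9362°.
Field: 282.5960/20 → 14 → O, 125.9362/10 → 12 → M; chars OM.
Square: 2.5960/2 → 1, 5.9362/1 → 5; chars 15.
Subsquare: 0.5960/0.0833333 → 7 → h, 0.9362/0.0416667 → 22 → w; chars hw.

OM15hw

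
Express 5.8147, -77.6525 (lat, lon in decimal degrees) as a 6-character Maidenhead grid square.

Offset from 180°W / 90°S: lon 102.3475°, lat 95.8147°.
Field: 102.3475/20 → 5 → F, 95.8147/10 → 9 → J; chars FJ.
Square: 2.3475/2 → 1, 5.8147/1 → 5; chars 15.
Subsquare: 0.3475/0.0833333 → 4 → e, 0.8147/0.0416667 → 19 → t; chars et.

FJ15et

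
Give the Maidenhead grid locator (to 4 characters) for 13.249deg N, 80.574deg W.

Offset from 180°W / 90°S: lon 99.43°, lat 103.25°.
Field: lon ⌊99.43/20⌋ = 4 → E; lat ⌊103.25/10⌋ = 10 → K.
Square: lon ⌊19.43/2⌋ = 9; lat ⌊3.25/1⌋ = 3.

EK93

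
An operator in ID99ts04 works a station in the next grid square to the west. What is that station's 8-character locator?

ID99ss94

Longitude extended square 0; −1 → -1, wraps to 9, carry into subsquare.
Longitude subsquare t = 19; −1 → 18 = s.
The latitude characters are unchanged.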